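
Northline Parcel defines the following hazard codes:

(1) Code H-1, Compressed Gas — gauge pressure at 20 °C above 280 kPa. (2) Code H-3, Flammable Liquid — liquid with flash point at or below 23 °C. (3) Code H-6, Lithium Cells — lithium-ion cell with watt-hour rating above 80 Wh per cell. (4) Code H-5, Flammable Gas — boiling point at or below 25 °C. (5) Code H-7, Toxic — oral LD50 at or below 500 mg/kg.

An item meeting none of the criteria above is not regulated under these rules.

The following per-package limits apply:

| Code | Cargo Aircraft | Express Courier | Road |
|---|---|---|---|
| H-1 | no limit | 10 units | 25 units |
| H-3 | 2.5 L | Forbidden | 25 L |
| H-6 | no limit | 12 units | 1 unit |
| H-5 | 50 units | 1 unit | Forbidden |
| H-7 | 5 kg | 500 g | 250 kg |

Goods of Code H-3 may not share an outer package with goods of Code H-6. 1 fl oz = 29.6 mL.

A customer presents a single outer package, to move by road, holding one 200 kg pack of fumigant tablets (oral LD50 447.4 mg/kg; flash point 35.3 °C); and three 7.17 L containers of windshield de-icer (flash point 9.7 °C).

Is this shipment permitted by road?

Yes

With oral LD50 447.4 mg/kg (≤ 500 mg/kg), the fumigant tablets fall in Code H-7.
Flash point 9.7 °C meets the Code H-3 criterion (Flammable Liquid), so the windshield de-icer is Code H-3.
Code H-3 quantity: three 7.17 L containers = 21.51 L.
21.51 L is within the road limit of 25 L for Code H-3.
Code H-7 quantity: 200 kg.
200 kg ≤ 250 kg (road limit, Code H-7) — within limit.
The segregation rule (Code H-3 with Code H-6) does not apply to Code H-3 with Code H-7.
Every hazard code is within its road limit and no segregation rule is violated.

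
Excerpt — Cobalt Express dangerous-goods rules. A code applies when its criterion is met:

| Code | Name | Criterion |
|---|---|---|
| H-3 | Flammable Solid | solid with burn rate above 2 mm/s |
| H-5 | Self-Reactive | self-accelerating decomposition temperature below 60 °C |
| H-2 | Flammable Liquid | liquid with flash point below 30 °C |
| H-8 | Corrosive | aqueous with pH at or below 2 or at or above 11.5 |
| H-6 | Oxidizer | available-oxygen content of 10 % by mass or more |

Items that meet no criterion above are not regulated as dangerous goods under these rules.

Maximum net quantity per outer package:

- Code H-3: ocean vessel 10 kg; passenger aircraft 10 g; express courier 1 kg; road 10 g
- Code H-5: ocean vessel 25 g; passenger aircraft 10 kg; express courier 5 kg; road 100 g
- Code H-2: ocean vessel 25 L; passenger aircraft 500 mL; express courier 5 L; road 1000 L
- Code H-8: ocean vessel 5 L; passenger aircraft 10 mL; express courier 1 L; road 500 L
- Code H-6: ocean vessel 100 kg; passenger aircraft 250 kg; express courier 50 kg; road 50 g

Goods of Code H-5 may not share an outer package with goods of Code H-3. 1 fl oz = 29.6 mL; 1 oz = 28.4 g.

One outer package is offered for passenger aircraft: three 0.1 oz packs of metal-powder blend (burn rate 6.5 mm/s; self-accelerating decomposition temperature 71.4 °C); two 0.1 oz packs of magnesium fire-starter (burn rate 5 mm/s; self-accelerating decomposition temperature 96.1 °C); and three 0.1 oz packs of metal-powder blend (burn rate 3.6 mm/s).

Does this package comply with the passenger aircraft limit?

Metal-powder blend: burn rate 6.5 mm/s > 2 mm/s → Code H-3 (Flammable Solid).
Magnesium fire-starter: burn rate 5 mm/s > 2 mm/s → Code H-3 (Flammable Solid).
With burn rate 3.6 mm/s (> 2 mm/s), the metal-powder blend falls in Code H-3.
Total Code H-3: (three 0.1 oz packs = 8.52 g) + (two 0.1 oz packs = 5.68 g) + (three 0.1 oz packs = 8.52 g) = 22.72 g.
22.72 g > 10 g (passenger aircraft limit, Code H-3) — over the limit.

No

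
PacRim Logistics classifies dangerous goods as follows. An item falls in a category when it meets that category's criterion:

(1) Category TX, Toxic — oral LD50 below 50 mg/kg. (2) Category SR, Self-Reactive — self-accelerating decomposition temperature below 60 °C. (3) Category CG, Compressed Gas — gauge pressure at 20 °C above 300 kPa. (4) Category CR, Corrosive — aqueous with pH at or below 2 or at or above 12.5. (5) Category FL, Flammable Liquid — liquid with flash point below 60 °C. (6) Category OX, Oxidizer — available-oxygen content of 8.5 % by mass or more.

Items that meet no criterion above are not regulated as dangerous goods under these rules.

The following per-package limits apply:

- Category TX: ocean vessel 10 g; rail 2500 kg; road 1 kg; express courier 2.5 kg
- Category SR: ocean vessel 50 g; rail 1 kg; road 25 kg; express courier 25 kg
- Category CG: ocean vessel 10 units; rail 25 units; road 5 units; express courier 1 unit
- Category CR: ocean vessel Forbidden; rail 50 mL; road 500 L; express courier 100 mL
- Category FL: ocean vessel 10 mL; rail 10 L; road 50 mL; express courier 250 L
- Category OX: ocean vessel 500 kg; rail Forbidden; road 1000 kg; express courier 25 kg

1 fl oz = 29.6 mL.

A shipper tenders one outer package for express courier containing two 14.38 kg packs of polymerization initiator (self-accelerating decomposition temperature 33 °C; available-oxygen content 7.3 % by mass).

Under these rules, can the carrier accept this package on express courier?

No

Polymerization initiator: self-accelerating decomposition temperature 33 °C < 60 °C → Category SR (Self-Reactive).
Category SR quantity: two 14.38 kg packs = 28.76 kg.
28.76 kg exceeds the express courier limit of 25 kg for Category SR.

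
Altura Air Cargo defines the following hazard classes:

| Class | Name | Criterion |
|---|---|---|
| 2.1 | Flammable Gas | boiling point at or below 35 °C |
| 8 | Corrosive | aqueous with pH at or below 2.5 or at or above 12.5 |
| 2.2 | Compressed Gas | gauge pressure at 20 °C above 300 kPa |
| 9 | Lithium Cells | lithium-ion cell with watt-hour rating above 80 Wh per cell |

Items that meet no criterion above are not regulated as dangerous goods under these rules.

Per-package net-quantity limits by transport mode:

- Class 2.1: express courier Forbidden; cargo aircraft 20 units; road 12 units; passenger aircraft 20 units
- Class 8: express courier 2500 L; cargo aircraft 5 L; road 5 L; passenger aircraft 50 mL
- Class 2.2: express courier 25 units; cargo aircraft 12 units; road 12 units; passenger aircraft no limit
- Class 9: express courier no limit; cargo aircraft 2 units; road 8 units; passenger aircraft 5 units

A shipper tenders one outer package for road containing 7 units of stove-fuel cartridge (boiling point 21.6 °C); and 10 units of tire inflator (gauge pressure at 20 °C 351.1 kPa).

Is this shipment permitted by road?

Yes

The stove-fuel cartridge has boiling point 21.6 °C, which is ≤ 35 °C, so it is Class 2.1 (Flammable Gas).
Tire inflator: gauge pressure at 20 °C 351.1 kPa > 300 kPa → Class 2.2 (Compressed Gas).
Class 2.2 quantity: 10 units.
10 units ≤ 12 units (road limit, Class 2.2) — within limit.
Class 2.1 quantity: 7 units.
7 units is within the road limit of 12 units for Class 2.1.
Every hazard class is within its road limit and no segregation rule is violated.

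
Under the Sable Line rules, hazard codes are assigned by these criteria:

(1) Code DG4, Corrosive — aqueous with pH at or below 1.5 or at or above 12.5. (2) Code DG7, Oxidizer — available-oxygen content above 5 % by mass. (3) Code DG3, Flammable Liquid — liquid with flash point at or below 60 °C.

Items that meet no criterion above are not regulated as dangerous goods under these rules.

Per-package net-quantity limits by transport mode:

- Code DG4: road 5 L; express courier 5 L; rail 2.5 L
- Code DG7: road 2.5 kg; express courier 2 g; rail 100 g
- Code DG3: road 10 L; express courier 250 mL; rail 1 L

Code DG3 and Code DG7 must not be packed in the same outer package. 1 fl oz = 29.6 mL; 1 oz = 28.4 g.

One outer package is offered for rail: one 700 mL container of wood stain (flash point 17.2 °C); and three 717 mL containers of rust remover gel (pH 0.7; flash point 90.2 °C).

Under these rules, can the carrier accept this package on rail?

Flash point 17.2 °C meets the Code DG3 criterion (Flammable Liquid), so the wood stain is Code DG3.
Rust remover gel: pH 0.7 ≤ 1.5 → Code DG4 (Corrosive).
Code DG3 quantity: 700 mL.
700 mL is within the rail limit of 1 L for Code DG3.
Code DG4 quantity: three 717 mL containers = 2.151 L.
That is within the Code DG4 rail limit of 2.5 L.
The segregation rule (Code DG3 with Code DG7) does not apply to Code DG3 with Code DG4.
Every hazard code is within its rail limit and no segregation rule is violated.

Yes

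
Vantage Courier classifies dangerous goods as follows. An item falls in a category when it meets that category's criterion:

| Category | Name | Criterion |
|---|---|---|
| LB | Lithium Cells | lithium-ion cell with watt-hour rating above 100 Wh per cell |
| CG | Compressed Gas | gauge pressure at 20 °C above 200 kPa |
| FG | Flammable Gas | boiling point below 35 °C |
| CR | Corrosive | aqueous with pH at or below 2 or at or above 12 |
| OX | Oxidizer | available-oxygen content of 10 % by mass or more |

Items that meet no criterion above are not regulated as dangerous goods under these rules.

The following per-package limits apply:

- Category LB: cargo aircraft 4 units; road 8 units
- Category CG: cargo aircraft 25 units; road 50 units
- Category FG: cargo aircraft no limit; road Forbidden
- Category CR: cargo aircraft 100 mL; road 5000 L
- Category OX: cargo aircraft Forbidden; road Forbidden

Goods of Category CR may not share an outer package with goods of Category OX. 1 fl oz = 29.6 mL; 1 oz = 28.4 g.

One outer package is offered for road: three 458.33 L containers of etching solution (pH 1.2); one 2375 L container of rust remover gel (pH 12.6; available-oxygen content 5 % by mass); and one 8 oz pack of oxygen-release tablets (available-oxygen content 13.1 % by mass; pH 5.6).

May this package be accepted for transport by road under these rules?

The etching solution has pH 1.2, which is ≤ 2, so it is Category CR (Corrosive).
The rust remover gel has pH 12.6, which is ≥ 12, so it is Category CR (Corrosive).
Available-oxygen content 13.1 % by mass meets the Category OX criterion (Oxidizer), so the oxygen-release tablets are Category OX.
Total Category CR: (three 458.33 L containers = 1374.99 L) + 2375 L = 3749.99 L.
3749.99 L is within the road limit of 5000 L for Category CR.
Category OX quantity: one 8 oz pack = 227.2 g.
By road, Category OX is Forbidden regardless of quantity.
Category CR and Category OX may not share an outer package.

No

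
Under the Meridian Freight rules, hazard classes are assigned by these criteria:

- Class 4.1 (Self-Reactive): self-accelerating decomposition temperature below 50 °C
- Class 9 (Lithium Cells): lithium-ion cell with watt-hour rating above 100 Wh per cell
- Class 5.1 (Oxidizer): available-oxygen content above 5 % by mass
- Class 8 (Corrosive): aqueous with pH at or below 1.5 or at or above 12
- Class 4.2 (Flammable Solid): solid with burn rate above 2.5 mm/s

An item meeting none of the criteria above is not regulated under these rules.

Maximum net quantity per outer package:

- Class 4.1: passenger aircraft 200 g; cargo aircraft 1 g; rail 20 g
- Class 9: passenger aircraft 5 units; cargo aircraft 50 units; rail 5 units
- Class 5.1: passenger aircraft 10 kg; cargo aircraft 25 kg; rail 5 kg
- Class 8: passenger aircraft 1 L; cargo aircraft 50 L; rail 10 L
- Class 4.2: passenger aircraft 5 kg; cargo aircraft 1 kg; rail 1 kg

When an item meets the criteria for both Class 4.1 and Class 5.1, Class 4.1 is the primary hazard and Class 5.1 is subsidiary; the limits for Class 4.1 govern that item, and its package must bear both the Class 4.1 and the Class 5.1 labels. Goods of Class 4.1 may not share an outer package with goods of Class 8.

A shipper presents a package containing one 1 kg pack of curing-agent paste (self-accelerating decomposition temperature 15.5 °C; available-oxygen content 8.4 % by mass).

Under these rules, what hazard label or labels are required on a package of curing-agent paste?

With self-accelerating decomposition temperature 15.5 °C (< 50 °C), the curing-agent paste falls in Class 4.1.
Available-oxygen content 8.4 % by mass meets the Class 5.1 criterion (Oxidizer), so the curing-agent paste is Class 5.1.
By the precedence rule Class 4.1 is primary and Class 5.1 is subsidiary, and that rule requires both labels on the package.

Class 4.1 and 5.1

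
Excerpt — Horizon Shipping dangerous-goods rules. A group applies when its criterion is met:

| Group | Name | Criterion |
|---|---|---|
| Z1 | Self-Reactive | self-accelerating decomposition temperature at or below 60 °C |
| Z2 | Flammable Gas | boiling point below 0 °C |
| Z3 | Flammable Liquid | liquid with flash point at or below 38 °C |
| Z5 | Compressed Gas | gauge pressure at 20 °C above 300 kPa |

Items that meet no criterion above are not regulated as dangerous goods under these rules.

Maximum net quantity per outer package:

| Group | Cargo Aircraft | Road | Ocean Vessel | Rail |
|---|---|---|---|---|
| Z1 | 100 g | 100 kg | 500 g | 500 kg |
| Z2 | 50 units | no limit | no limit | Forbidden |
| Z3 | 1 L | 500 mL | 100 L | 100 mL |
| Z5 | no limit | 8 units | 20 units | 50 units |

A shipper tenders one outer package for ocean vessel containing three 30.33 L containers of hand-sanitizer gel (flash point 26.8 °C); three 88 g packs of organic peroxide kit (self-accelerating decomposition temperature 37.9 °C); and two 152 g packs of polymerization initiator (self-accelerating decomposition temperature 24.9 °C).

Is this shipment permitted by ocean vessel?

No

Hand-sanitizer gel: flash point 26.8 °C ≤ 38 °C → Group Z3 (Flammable Liquid).
The organic peroxide kit has self-accelerating decomposition temperature 37.9 °C, which is ≤ 60 °C, so it is Group Z1 (Self-Reactive).
Polymerization initiator: self-accelerating decomposition temperature 24.9 °C ≤ 60 °C → Group Z1 (Self-Reactive).
Group Z3 quantity: three 30.33 L containers = 90.99 L.
90.99 L ≤ 100 L (ocean vessel limit, Group Z3) — within limit.
Group Z1 net quantity: (three 88 g packs = 264 g) + (two 152 g packs = 304 g) = 568 g.
568 g > 500 g (ocean vessel limit, Group Z1) — over the limit.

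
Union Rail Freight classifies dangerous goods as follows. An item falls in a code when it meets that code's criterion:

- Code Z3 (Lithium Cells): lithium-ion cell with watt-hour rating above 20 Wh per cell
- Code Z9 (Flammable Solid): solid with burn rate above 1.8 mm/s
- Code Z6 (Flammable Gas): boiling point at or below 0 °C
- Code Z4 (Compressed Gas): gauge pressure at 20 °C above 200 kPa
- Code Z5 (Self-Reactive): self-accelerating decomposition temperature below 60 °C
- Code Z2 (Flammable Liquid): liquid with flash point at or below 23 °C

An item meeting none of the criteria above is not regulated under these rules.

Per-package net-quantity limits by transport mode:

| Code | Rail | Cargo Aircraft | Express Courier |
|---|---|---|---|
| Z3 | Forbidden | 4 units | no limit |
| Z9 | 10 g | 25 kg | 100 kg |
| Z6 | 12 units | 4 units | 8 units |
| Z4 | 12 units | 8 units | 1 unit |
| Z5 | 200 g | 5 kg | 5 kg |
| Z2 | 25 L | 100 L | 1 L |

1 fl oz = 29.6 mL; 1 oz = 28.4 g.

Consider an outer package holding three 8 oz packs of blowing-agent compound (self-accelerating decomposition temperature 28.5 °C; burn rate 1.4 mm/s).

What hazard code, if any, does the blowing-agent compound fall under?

With self-accelerating decomposition temperature 28.5 °C (< 60 °C), the blowing-agent compound falls in Code Z5.

Code Z5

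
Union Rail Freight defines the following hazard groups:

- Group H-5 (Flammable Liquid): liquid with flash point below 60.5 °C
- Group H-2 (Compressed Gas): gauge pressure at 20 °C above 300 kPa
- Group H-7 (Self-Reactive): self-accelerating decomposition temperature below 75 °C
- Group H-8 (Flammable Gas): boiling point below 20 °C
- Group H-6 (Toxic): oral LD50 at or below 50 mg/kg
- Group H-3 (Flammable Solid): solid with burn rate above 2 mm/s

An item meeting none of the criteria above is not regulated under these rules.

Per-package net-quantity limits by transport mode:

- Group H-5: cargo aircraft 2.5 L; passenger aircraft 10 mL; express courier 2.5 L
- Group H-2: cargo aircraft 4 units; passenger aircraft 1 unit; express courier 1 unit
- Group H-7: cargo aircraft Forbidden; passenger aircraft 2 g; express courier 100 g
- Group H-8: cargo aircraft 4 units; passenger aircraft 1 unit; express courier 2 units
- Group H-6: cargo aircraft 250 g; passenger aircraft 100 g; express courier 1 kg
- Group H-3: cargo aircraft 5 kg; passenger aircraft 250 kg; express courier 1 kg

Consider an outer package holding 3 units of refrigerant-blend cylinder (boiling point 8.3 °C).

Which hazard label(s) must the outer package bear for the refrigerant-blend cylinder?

Refrigerant-blend cylinder: boiling point 8.3 °C < 20 °C → Group H-8 (Flammable Gas).
Only the Group H-8 label is required.

Group H-8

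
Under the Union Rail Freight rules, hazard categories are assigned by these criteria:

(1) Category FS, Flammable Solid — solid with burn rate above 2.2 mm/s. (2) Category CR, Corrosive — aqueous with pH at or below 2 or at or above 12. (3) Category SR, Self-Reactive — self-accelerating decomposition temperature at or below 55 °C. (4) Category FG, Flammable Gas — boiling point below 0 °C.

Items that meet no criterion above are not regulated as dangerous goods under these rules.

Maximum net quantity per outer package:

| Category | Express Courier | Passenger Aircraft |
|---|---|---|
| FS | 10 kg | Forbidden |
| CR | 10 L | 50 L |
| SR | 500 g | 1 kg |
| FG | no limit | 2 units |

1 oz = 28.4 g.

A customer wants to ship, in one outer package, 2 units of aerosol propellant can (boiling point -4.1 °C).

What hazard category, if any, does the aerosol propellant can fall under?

The aerosol propellant can has boiling point -4.1 °C, which is < 0 °C, so it is Category FG (Flammable Gas).

Category FG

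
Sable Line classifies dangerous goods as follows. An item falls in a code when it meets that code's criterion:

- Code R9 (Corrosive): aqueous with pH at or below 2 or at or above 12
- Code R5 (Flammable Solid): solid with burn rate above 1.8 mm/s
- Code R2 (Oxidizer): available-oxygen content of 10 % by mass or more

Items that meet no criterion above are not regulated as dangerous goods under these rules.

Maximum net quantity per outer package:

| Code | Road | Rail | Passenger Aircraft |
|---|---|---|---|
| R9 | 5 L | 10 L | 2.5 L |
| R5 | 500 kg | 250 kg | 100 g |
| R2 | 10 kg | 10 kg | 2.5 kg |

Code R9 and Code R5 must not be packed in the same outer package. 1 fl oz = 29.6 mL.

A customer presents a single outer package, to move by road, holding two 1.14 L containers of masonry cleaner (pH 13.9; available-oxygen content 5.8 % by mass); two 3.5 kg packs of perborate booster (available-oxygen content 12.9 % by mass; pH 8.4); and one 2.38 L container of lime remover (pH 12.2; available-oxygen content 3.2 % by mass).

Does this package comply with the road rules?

The masonry cleaner has pH 13.9, which is ≥ 12, so it is Code R9 (Corrosive).
With available-oxygen content 12.9 % by mass (≥ 10 % by mass), the perborate booster falls in Code R2.
Lime remover: pH 12.2 ≥ 12 → Code R9 (Corrosive).
Total Code R9: (two 1.14 L containers = 2.28 L) + 2.38 L = 4.66 L.
That is within the Code R9 road limit of 5 L.
Code R2 quantity: two 3.5 kg packs = 7 kg.
That is within the Code R2 road limit of 10 kg.
The segregation rule (Code R9 with Code R5) does not apply to Code R9 with Code R2.
Every hazard code is within its road limit and no segregation rule is violated.

Yes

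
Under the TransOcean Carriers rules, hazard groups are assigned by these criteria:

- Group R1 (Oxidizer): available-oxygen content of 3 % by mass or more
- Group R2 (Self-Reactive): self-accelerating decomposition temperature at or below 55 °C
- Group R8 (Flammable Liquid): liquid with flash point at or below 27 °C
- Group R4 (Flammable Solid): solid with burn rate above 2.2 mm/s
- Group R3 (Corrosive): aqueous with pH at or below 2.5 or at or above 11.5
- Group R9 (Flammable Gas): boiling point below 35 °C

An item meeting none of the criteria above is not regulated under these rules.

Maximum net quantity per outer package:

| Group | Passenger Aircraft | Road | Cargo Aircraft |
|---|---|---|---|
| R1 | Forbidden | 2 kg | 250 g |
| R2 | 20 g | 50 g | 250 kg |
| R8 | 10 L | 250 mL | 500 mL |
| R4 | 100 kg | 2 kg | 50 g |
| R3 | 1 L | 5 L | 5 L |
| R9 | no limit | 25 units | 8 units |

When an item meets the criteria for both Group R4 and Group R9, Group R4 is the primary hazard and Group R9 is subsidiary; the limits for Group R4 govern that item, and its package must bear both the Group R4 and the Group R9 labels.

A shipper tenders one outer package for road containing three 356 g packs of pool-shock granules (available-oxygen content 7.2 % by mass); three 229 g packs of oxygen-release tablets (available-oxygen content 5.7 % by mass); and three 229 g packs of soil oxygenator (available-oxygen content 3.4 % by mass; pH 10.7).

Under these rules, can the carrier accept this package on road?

The pool-shock granules have available-oxygen content 7.2 % by mass, which is ≥ 3 % by mass, so they are Group R1 (Oxidizer).
Oxygen-release tablets: available-oxygen content 5.7 % by mass ≥ 3 % by mass → Group R1 (Oxidizer).
With available-oxygen content 3.4 % by mass (≥ 3 % by mass), the soil oxygenator falls in Group R1.
Group R1 net quantity: (three 356 g packs = 1.068 kg) + (three 229 g packs = 687 g) + (three 229 g packs = 687 g) = 2.442 kg.
2.442 kg > 2 kg (road limit, Group R1) — over the limit.

No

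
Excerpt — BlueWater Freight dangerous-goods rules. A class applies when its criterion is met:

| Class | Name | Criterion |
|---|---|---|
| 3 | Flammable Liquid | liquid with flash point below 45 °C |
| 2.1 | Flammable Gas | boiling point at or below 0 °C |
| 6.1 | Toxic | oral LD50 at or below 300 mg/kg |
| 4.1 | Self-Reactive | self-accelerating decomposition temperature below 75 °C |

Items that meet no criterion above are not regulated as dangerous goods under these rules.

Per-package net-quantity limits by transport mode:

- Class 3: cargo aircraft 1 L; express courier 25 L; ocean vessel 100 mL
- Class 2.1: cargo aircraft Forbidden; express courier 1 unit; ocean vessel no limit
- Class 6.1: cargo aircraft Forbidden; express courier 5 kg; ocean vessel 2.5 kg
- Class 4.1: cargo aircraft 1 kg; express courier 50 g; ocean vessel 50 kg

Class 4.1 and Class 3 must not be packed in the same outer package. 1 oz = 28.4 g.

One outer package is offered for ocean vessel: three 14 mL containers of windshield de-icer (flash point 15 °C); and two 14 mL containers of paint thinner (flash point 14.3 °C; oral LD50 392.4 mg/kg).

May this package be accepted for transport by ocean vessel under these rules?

Yes

Flash point 15 °C meets the Class 3 criterion (Flammable Liquid), so the windshield de-icer is Class 3.
Flash point 14.3 °C meets the Class 3 criterion (Flammable Liquid), so the paint thinner is Class 3.
Total Class 3: (three 14 mL containers = 42 mL) + (two 14 mL containers = 28 mL) = 70 mL.
That is within the Class 3 ocean vessel limit of 100 mL.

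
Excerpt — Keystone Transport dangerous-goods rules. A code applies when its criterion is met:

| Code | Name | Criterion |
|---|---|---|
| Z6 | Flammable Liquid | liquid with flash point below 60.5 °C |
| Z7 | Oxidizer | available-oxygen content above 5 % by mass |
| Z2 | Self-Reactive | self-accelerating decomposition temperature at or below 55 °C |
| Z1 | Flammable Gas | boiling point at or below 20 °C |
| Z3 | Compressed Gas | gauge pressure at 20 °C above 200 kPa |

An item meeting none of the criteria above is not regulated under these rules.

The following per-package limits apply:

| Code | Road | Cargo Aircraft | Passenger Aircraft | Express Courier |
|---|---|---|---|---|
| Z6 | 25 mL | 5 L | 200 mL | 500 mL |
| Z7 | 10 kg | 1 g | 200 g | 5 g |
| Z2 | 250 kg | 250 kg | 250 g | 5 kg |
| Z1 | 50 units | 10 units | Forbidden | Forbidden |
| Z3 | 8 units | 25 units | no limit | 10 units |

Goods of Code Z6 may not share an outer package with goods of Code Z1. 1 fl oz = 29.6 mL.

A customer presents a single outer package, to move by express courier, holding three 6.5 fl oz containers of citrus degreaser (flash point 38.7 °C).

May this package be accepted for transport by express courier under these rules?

Citrus degreaser: flash point 38.7 °C < 60.5 °C → Code Z6 (Flammable Liquid).
Code Z6 quantity: three 6.5 fl oz containers = 577.2 mL.
577.2 mL > 500 mL (express courier limit, Code Z6) — over the limit.

No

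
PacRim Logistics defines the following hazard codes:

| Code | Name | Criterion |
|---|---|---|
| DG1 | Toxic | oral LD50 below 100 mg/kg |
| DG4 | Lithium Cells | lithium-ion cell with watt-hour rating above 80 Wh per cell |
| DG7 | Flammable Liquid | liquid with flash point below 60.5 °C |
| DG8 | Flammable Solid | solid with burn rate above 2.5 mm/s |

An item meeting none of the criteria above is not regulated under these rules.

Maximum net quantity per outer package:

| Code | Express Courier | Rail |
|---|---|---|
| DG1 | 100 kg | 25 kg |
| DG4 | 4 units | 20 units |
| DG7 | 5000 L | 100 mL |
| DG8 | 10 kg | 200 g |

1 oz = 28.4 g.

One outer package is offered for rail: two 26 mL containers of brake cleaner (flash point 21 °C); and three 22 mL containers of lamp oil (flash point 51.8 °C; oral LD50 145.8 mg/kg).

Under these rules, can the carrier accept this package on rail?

With flash point 21 °C (< 60.5 °C), the brake cleaner falls in Code DG7.
With flash point 51.8 °C (< 60.5 °C), the lamp oil falls in Code DG7.
Code DG7 net quantity: (two 26 mL containers = 52 mL) + (three 22 mL containers = 66 mL) = 118 mL.
118 mL exceeds the rail limit of 100 mL for Code DG7.

No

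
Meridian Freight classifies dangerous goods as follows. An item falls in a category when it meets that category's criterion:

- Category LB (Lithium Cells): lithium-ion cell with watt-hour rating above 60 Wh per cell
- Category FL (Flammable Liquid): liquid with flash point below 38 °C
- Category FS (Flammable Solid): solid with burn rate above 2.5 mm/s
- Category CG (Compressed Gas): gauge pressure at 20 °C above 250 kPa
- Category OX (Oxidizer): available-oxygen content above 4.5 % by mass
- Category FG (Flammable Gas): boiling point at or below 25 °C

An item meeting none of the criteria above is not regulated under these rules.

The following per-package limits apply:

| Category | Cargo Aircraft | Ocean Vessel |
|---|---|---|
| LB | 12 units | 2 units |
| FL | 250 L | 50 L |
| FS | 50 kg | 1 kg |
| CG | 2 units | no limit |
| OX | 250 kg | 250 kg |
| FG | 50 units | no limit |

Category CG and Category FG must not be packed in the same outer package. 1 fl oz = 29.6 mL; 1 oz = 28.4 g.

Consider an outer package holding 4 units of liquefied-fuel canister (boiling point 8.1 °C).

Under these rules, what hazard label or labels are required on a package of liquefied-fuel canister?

Liquefied-fuel canister: boiling point 8.1 °C ≤ 25 °C → Category FG (Flammable Gas).
Only the Category FG label is required.

Category FG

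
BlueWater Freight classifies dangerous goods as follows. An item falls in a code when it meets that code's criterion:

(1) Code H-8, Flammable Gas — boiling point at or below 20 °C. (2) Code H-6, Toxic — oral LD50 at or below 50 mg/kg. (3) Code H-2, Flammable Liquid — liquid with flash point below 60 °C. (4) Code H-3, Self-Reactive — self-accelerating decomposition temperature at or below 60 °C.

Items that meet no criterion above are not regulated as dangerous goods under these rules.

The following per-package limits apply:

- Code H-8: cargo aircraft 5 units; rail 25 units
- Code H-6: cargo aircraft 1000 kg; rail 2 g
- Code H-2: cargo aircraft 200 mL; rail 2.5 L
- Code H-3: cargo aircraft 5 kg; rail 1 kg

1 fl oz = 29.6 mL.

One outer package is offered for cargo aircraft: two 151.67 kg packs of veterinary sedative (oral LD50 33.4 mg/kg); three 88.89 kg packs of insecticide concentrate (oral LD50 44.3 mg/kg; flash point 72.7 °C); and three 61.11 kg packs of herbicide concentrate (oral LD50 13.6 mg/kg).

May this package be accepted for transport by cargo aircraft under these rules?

Yes

The veterinary sedative has oral LD50 33.4 mg/kg, which is ≤ 50 mg/kg, so it is Code H-6 (Toxic).
Insecticide concentrate: oral LD50 44.3 mg/kg ≤ 50 mg/kg → Code H-6 (Toxic).
Herbicide concentrate: oral LD50 13.6 mg/kg ≤ 50 mg/kg → Code H-6 (Toxic).
Code H-6 net quantity: (two 151.67 kg packs = 303.34 kg) + (three 88.89 kg packs = 266.67 kg) + (three 61.11 kg packs = 183.33 kg) = 753.34 kg.
753.34 kg ≤ 1000 kg (cargo aircraft limit, Code H-6) — within limit.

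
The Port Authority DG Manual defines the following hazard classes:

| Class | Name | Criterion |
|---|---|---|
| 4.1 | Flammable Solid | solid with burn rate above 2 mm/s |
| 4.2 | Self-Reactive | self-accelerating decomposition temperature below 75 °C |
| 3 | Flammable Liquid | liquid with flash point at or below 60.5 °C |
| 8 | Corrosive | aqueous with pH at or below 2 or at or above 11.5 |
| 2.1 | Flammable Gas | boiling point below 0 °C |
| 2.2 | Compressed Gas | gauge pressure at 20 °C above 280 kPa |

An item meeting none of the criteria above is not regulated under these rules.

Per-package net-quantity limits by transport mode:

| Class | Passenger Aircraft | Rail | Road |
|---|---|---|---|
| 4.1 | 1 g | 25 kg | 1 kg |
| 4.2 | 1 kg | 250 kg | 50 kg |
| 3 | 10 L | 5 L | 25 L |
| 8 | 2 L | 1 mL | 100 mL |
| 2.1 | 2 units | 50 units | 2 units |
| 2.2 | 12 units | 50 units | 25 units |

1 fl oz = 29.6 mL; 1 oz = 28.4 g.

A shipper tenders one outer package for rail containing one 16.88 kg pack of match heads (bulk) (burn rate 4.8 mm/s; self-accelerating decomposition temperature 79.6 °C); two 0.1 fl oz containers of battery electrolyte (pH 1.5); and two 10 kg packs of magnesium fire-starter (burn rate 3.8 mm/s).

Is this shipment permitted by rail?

No

The match heads (bulk) have burn rate 4.8 mm/s, which is > 2 mm/s, so they are Class 4.1 (Flammable Solid).
pH 1.5 meets the Class 8 criterion (Corrosive), so the battery electrolyte is Class 8.
With burn rate 3.8 mm/s (> 2 mm/s), the magnesium fire-starter falls in Class 4.1.
Total Class 4.1: 16.88 kg + (two 10 kg packs = 20 kg) = 36.88 kg.
36.88 kg > 25 kg (rail limit, Class 4.1) — over the limit.
Class 8 quantity: two 0.1 fl oz containers = 5.92 mL.
That exceeds the Class 8 rail limit of 1 mL.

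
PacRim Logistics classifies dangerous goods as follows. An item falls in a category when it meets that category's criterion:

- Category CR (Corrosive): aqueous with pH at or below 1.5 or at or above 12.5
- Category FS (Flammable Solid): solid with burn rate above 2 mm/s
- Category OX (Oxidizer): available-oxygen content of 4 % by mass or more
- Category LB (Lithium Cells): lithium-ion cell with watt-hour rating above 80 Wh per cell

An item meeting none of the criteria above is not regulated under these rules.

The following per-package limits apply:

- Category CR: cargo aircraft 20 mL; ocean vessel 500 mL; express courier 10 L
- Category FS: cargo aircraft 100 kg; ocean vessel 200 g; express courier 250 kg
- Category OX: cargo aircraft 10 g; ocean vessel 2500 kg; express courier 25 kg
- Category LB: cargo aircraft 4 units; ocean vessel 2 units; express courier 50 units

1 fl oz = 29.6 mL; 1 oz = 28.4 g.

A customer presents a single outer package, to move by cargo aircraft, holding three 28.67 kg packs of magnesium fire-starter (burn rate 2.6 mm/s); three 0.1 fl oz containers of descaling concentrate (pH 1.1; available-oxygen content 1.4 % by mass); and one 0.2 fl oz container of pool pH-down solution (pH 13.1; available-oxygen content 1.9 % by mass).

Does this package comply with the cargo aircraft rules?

Yes

The magnesium fire-starter has burn rate 2.6 mm/s, which is > 2 mm/s, so it is Category FS (Flammable Solid).
With pH 1.1 (≤ 1.5), the descaling concentrate falls in Category CR.
The pool pH-down solution has pH 13.1, which is ≥ 12.5, so it is Category CR (Corrosive).
Category CR net quantity: (three 0.1 fl oz containers = 8.88 mL) + (one 0.2 fl oz container = 5.92 mL) = 14.8 mL.
That is within the Category CR cargo aircraft limit of 20 mL.
Category FS quantity: three 28.67 kg packs = 86.01 kg.
That is within the Category FS cargo aircraft limit of 100 kg.
Every hazard category is within its cargo aircraft limit and no segregation rule is violated.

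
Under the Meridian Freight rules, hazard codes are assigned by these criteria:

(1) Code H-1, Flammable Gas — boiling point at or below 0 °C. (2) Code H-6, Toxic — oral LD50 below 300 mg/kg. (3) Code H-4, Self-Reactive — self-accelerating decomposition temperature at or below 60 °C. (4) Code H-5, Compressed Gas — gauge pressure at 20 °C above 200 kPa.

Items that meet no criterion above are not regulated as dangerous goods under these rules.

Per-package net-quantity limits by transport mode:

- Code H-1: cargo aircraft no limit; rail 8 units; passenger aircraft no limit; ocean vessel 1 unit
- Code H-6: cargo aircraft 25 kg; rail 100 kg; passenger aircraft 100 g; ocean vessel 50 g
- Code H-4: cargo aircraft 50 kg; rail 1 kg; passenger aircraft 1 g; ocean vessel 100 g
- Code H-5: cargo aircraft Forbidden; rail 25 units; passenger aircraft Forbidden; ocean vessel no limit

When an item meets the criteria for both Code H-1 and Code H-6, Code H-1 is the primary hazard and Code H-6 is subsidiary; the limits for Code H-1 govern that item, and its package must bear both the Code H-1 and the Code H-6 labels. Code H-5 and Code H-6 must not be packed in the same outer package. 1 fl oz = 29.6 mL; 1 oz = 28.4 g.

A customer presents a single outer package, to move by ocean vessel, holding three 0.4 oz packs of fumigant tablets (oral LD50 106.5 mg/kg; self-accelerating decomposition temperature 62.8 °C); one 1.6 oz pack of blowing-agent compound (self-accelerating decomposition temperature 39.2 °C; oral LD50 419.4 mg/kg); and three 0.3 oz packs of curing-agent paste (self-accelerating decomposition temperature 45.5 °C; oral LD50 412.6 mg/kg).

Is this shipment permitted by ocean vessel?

Fumigant tablets: oral LD50 106.5 mg/kg < 300 mg/kg → Code H-6 (Toxic).
The blowing-agent compound has self-accelerating decomposition temperature 39.2 °C, which is ≤ 60 °C, so it is Code H-4 (Self-Reactive).
The curing-agent paste has self-accelerating decomposition temperature 45.5 °C, which is ≤ 60 °C, so it is Code H-4 (Self-Reactive).
Total Code H-4: (one 1.6 oz pack = 45.44 g) + (three 0.3 oz packs = 25.56 g) = 71 g.
That is within the Code H-4 ocean vessel limit of 100 g.
Code H-6 quantity: three 0.4 oz packs = 34.08 g.
That is within the Code H-6 ocean vessel limit of 50 g.
The segregation rule (Code H-5 with Code H-6) does not apply to Code H-4 with Code H-6.
Every hazard code is within its ocean vessel limit and no segregation rule is violated.

Yes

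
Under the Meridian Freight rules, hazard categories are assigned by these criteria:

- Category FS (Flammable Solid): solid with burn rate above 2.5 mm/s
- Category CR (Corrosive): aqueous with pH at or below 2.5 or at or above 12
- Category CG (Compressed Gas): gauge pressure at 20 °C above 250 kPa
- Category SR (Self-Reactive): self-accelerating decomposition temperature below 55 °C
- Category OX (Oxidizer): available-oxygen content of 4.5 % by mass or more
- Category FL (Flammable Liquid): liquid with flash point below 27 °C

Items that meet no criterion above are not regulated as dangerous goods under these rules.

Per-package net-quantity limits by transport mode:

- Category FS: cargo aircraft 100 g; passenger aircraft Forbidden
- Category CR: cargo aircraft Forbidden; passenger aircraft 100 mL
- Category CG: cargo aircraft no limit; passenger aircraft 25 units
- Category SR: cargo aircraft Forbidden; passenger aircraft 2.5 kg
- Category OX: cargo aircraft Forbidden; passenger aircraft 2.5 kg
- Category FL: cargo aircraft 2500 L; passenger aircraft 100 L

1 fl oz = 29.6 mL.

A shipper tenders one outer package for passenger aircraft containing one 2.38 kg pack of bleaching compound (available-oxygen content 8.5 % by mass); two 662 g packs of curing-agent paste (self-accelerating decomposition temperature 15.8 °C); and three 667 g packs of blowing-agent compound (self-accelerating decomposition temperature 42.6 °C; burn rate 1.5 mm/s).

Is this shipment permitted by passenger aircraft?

No

Available-oxygen content 8.5 % by mass meets the Category OX criterion (Oxidizer), so the bleaching compound is Category OX.
Curing-agent paste: self-accelerating decomposition temperature 15.8 °C < 55 °C → Category SR (Self-Reactive).
Self-accelerating decomposition temperature 42.6 °C meets the Category SR criterion (Self-Reactive), so the blowing-agent compound is Category SR.
Category SR net quantity: (two 662 g packs = 1.324 kg) + (three 667 g packs = 2.001 kg) = 3.325 kg.
3.325 kg exceeds the passenger aircraft limit of 2.5 kg for Category SR.
Category OX quantity: 2.38 kg.
2.38 kg is within the passenger aircraft limit of 2.5 kg for Category OX.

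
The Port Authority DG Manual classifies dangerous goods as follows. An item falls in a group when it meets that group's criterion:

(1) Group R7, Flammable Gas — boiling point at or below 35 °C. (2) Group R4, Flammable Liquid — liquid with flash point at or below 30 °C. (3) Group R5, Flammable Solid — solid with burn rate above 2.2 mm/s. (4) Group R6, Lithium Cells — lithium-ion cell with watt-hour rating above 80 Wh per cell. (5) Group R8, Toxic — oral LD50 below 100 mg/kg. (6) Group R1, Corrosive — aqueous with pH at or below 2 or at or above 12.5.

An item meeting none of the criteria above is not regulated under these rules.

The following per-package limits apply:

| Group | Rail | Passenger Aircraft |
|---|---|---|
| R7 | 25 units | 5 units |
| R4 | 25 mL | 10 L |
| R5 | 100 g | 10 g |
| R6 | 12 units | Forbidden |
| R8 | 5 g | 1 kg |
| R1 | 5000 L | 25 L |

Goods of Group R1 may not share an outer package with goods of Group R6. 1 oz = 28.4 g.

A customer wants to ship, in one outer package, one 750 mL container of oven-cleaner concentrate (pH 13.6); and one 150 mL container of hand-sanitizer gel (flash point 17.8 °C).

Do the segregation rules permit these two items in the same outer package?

Oven-cleaner concentrate: pH 13.6 ≥ 12.5 → Group R1 (Corrosive).
The hand-sanitizer gel has flash point 17.8 °C, which is ≤ 30 °C, so it is Group R4 (Flammable Liquid).
No segregation rule bars Group R1 with Group R4.

Yes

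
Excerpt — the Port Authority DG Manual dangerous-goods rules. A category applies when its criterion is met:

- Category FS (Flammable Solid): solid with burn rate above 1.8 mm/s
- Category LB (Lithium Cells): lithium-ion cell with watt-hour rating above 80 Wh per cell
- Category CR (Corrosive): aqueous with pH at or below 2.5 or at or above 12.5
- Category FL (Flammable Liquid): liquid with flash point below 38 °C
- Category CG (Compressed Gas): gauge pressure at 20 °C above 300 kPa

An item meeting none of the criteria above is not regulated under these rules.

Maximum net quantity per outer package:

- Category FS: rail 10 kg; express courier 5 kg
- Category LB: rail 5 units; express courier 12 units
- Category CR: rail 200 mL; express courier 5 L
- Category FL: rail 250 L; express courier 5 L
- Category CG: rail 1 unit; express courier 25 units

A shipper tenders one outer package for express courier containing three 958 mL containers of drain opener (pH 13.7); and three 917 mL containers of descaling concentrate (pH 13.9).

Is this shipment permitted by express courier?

No

With pH 13.7 (≥ 12.5), the drain opener falls in Category CR.
Descaling concentrate: pH 13.9 ≥ 12.5 → Category CR (Corrosive).
Category CR net quantity: (three 958 mL containers = 2.874 L) + (three 917 mL containers = 2.751 L) = 5.625 L.
5.625 L > 5 L (express courier limit, Category CR) — over the limit.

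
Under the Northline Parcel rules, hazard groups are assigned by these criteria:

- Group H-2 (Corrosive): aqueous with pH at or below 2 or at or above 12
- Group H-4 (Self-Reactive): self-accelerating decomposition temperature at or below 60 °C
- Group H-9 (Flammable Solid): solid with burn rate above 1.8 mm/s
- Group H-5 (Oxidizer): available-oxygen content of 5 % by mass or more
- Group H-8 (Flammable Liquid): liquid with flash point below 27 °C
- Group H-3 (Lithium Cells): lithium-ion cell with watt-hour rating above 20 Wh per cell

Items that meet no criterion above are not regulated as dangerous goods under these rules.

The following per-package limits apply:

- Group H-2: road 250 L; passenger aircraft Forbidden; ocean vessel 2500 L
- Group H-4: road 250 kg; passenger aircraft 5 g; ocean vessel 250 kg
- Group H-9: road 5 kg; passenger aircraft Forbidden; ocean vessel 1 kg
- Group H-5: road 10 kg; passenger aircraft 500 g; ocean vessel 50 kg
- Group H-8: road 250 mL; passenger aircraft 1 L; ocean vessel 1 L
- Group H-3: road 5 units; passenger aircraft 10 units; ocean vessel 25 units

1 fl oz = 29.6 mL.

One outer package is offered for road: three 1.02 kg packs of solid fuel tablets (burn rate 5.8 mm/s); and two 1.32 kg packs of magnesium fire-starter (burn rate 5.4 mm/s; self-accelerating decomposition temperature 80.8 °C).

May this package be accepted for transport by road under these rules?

No

Burn rate 5.8 mm/s meets the Group H-9 criterion (Flammable Solid), so the solid fuel tablets are Group H-9.
With burn rate 5.4 mm/s (> 1.8 mm/s), the magnesium fire-starter falls in Group H-9.
Total Group H-9: (three 1.02 kg packs = 3.06 kg) + (two 1.32 kg packs = 2.64 kg) = 5.7 kg.
5.7 kg > 5 kg (road limit, Group H-9) — over the limit.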